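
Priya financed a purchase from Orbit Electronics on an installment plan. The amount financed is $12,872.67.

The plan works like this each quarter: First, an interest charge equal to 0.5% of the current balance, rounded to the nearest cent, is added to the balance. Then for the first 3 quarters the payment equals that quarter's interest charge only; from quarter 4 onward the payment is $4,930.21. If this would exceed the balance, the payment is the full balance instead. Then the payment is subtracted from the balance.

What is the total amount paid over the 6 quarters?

Quarter 1: $12,872.67 +$64.36 interest = $12,937.03; pay $64.36 → $12,872.67
Quarter 2: $12,872.67 +$64.36 interest = $12,937.03; pay $64.36 → $12,872.67
Quarter 3: $12,872.67 +$64.36 interest = $12,937.03; pay $64.36 → $12,872.67
Quarter 4: $12,872.67 +$64.36 interest = $12,937.03; pay $4,930.21 → $8,006.82
Quarter 5: $8,006.82 +$40.03 interest = $8,046.85; pay $4,930.21 → $3,116.64
Quarter 6: $3,116.64 +$15.58 interest = $3,132.22; pay $3,132.22 → $0.00
Total paid: $13,185.72

$13,185.72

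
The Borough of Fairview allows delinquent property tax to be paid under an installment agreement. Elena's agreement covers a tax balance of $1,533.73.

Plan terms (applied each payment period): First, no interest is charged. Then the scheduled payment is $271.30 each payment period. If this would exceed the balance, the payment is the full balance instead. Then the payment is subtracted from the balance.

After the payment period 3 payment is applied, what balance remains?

# | Opening | Payment | End bal
1 | $1,533.73 | $271.30 | $1,262.43
2 | $1,262.43 | $271.30 | $991.13
3 | $991.13 | $271.30 | $719.83

$719.83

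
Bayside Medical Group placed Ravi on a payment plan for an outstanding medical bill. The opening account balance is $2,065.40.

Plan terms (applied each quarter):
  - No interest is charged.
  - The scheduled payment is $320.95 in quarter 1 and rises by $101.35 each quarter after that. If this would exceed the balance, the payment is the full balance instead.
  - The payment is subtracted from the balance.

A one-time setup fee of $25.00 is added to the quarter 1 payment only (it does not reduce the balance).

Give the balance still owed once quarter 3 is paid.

# | Opening | Payment | Fee | End bal
1 | $2,065.40 | $320.95 | $25.00 | $1,744.45
2 | $1,744.45 | $422.30 | — | $1,322.15
3 | $1,322.15 | $523.65 | — | $798.50

$798.50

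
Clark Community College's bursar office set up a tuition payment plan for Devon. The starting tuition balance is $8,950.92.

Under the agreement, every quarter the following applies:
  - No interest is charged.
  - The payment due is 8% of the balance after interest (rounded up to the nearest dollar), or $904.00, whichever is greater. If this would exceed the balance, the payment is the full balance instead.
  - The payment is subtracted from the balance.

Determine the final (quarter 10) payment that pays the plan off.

$814.92

Quarter 1: opening $8,950.92; payment $904.00; balance $8,046.92
Quarter 2: opening $8,046.92; payment $904.00; balance $7,142.92
Quarter 3: opening $7,142.92; payment $904.00; balance $6,238.92
Quarter 4: opening $6,238.92; payment $904.00; balance $5,334.92
Quarter 5: opening $5,334.92; payment $904.00; balance $4,430.92
Quarter 6: opening $4,430.92; payment $904.00; balance $3,526.92
Quarter 7: opening $3,526.92; payment $904.00; balance $2,622.92
Quarter 8: opening $2,622.92; payment $904.00; balance $1,718.92
Quarter 9: opening $1,718.92; payment $904.00; balance $814.92
Quarter 10: opening $814.92; payment $814.92; balance $0.00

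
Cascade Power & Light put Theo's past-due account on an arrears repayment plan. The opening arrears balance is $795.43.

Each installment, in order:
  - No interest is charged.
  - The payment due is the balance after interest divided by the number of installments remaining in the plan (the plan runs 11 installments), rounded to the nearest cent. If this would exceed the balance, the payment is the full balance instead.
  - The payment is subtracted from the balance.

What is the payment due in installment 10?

$72.32

Installment 1: opening $795.43; payment $72.31; balance $723.12
Installment 2: opening $723.12; payment $72.31; balance $650.81
Installment 3: opening $650.81; payment $72.31; balance $578.50
Installment 4: opening $578.50; payment $72.31; balance $506.19
Installment 5: opening $506.19; payment $72.31; balance $433.88
Installment 6: opening $433.88; payment $72.31; balance $361.57
Installment 7: opening $361.57; payment $72.31; balance $289.26
Installment 8: opening $289.26; payment $72.32; balance $216.94
Installment 9: opening $216.94; payment $72.31; balance $144.63
Installment 10: opening $144.63; payment $72.32; balance $72.31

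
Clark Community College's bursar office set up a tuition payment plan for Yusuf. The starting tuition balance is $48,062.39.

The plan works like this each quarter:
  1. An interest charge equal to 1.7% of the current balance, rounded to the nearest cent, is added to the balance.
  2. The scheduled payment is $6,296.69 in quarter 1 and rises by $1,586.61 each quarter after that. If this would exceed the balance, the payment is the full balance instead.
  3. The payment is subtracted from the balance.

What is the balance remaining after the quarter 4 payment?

Quarter 1: $48,062.39 +$817.06 interest = $48,879.45; pay $6,296.69 → $42,582.76
Quarter 2: $42,582.76 +$723.91 interest = $43,306.67; pay $7,883.30 → $35,423.37
Quarter 3: $35,423.37 +$602.20 interest = $36,025.57; pay $9,469.91 → $26,555.66
Quarter 4: $26,555.66 +$451.45 interest = $27,007.11; pay $11,056.52 → $15,950.59

$15,950.59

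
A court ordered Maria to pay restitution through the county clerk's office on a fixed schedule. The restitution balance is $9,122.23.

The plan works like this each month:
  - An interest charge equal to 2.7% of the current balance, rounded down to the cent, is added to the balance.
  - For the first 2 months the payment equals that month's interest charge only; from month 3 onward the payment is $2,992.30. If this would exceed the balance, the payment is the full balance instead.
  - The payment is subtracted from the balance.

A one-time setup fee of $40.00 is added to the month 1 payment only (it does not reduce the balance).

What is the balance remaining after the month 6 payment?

$0.00

# | Opening | Interest | Payment | Fee | End bal
1 | $9,122.23 | $246.30 | $246.30 | $40.00 | $9,122.23
2 | $9,122.23 | $246.30 | $246.30 | — | $9,122.23
3 | $9,122.23 | $246.30 | $2,992.30 | — | $6,376.23
4 | $6,376.23 | $172.15 | $2,992.30 | — | $3,556.08
5 | $3,556.08 | $96.01 | $2,992.30 | — | $659.79
6 | $659.79 | $17.81 | $677.60 | — | $0.00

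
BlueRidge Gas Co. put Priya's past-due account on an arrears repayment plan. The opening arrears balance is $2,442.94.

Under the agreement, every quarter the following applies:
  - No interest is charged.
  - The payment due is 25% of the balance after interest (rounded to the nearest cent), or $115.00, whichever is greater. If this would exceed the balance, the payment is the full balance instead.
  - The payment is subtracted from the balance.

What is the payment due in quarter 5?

$193.24

Quarter 1: $2,442.94 − $610.74 → $1,832.20
Quarter 2: $1,832.20 − $458.05 → $1,374.15
Quarter 3: $1,374.15 − $343.54 → $1,030.61
Quarter 4: $1,030.61 − $257.65 → $772.96
Quarter 5: $772.96 − $193.24 → $579.72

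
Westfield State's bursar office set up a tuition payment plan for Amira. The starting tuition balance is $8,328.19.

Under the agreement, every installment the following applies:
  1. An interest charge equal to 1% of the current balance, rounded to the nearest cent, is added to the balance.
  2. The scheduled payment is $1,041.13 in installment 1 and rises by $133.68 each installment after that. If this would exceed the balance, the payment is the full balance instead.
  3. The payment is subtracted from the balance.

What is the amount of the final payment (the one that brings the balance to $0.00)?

$407.37

Installment 1: opening $8,328.19; interest $83.28 → $8,411.47; payment $1,041.13; balance $7,370.34
Installment 2: opening $7,370.34; interest $73.70 → $7,444.04; payment $1,174.81; balance $6,269.23
Installment 3: opening $6,269.23; interest $62.69 → $6,331.92; payment $1,308.49; balance $5,023.43
Installment 4: opening $5,023.43; interest $50.23 → $5,073.66; payment $1,442.17; balance $3,631.49
Installment 5: opening $3,631.49; interest $36.31 → $3,667.80; payment $1,575.85; balance $2,091.95
Installment 6: opening $2,091.95; interest $20.92 → $2,112.87; payment $1,709.53; balance $403.34
Installment 7: opening $403.34; interest $4.03 → $407.37; payment $407.37; balance $0.00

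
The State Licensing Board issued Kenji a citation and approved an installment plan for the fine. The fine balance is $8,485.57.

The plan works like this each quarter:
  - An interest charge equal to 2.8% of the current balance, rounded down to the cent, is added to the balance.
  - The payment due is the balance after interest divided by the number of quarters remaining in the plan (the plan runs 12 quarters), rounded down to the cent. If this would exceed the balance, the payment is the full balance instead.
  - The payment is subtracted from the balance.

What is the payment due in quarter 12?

$984.95

Quarter 1: opening $8,485.57; interest $237.59 → $8,723.16; payment $726.93; balance $7,996.23
Quarter 2: opening $7,996.23; interest $223.89 → $8,220.12; payment $747.28; balance $7,472.84
Quarter 3: opening $7,472.84; interest $209.23 → $7,682.07; payment $768.20; balance $6,913.87
Quarter 4: opening $6,913.87; interest $193.58 → $7,107.45; payment $789.71; balance $6,317.74
Quarter 5: opening $6,317.74; interest $176.89 → $6,494.63; payment $811.82; balance $5,682.81
Quarter 6: opening $5,682.81; interest $159.11 → $5,841.92; payment $834.56; balance $5,007.36
Quarter 7: opening $5,007.36; interest $140.20 → $5,147.56; payment $857.92; balance $4,289.64
Quarter 8: opening $4,289.64; interest $120.10 → $4,409.74; payment $881.94; balance $3,527.80
Quarter 9: opening $3,527.80; interest $98.77 → $3,626.57; payment $906.64; balance $2,719.93
Quarter 10: opening $2,719.93; interest $76.15 → $2,796.08; payment $932.02; balance $1,864.06
Quarter 11: opening $1,864.06; interest $52.19 → $1,916.25; payment $958.12; balance $958.13
Quarter 12: opening $958.13; interest $26.82 → $984.95; payment $984.95; balance $0.00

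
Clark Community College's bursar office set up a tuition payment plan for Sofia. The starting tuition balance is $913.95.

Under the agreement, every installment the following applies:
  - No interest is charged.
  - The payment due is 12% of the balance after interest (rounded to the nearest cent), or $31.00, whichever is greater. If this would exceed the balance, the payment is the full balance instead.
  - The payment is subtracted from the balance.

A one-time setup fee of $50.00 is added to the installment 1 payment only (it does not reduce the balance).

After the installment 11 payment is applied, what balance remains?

# | Opening | Payment | Fee | End bal
1 | $913.95 | $109.67 | $50.00 | $804.28
2 | $804.28 | $96.51 | — | $707.77
3 | $707.77 | $84.93 | — | $622.84
4 | $622.84 | $74.74 | — | $548.10
5 | $548.10 | $65.77 | — | $482.33
6 | $482.33 | $57.88 | — | $424.45
7 | $424.45 | $50.93 | — | $373.52
8 | $373.52 | $44.82 | — | $328.70
9 | $328.70 | $39.44 | — | $289.26
10 | $289.26 | $34.71 | — | $254.55
11 | $254.55 | $31.00 | — | $223.55

$223.55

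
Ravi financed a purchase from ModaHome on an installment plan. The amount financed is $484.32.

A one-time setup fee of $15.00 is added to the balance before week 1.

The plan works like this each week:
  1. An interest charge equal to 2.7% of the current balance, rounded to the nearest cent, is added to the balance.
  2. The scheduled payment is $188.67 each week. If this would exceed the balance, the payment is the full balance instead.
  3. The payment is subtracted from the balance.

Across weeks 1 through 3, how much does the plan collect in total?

$525.44

# | Opening | Interest | Payment | End bal
1 | $499.32 | $13.48 | $188.67 | $324.13
2 | $324.13 | $8.75 | $188.67 | $144.21
3 | $144.21 | $3.89 | $148.10 | $0.00
Total paid: $525.44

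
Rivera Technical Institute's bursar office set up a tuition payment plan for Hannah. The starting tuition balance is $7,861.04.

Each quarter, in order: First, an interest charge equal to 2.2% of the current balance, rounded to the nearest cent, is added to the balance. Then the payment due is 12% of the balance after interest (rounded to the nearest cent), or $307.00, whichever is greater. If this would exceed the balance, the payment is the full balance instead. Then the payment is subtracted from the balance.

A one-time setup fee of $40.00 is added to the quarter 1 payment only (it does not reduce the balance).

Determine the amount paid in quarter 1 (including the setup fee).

$1,004.08

Quarter 1: $7,861.04 +$172.94 interest = $8,033.98; pay $964.08 (+ $40.00 fee) → $7,069.90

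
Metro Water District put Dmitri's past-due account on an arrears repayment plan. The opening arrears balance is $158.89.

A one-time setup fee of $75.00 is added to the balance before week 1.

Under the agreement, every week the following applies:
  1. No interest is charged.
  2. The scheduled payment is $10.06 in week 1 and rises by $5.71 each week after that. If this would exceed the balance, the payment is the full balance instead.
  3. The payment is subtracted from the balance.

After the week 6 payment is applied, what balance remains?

$87.88

# | Opening | Payment | End bal
1 | $233.89 | $10.06 | $223.83
2 | $223.83 | $15.77 | $208.06
3 | $208.06 | $21.48 | $186.58
4 | $186.58 | $27.19 | $159.39
5 | $159.39 | $32.90 | $126.49
6 | $126.49 | $38.61 | $87.88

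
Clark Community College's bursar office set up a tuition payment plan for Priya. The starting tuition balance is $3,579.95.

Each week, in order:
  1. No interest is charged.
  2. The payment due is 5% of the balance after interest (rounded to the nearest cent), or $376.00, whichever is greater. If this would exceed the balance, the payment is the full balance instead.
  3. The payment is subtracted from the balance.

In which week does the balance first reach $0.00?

10

Week 1: opening $3,579.95; payment $376.00; balance $3,203.95
Week 2: opening $3,203.95; payment $376.00; balance $2,827.95
Week 3: opening $2,827.95; payment $376.00; balance $2,451.95
Week 4: opening $2,451.95; payment $376.00; balance $2,075.95
Week 5: opening $2,075.95; payment $376.00; balance $1,699.95
Week 6: opening $1,699.95; payment $376.00; balance $1,323.95
Week 7: opening $1,323.95; payment $376.00; balance $947.95
Week 8: opening $947.95; payment $376.00; balance $571.95
Week 9: opening $571.95; payment $376.00; balance $195.95
Week 10: opening $195.95; payment $195.95; balance $0.00
Balance reaches $0.00 in week 10.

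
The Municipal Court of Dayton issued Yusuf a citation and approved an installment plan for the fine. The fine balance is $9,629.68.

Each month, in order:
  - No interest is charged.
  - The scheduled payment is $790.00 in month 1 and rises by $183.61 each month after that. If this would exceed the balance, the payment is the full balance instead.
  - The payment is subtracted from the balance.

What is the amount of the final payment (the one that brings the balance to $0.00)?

# | Opening | Payment | End bal
1 | $9,629.68 | $790.00 | $8,839.68
2 | $8,839.68 | $973.61 | $7,866.07
3 | $7,866.07 | $1,157.22 | $6,708.85
4 | $6,708.85 | $1,340.83 | $5,368.02
5 | $5,368.02 | $1,524.44 | $3,843.58
6 | $3,843.58 | $1,708.05 | $2,135.53
7 | $2,135.53 | $1,891.66 | $243.87
8 | $243.87 | $243.87 | $0.00

$243.87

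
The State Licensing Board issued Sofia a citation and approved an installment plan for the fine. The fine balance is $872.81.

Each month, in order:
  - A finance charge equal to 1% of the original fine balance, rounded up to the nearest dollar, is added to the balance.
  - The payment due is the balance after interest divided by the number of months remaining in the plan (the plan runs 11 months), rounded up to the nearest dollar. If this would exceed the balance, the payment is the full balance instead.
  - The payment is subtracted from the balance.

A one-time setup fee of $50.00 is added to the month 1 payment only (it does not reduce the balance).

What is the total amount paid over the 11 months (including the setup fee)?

# | Opening | Interest | Payment | Fee | End bal
1 | $872.81 | $9.00 | $81.00 | $50.00 | $800.81
2 | $800.81 | $9.00 | $81.00 | — | $728.81
3 | $728.81 | $9.00 | $82.00 | — | $655.81
4 | $655.81 | $9.00 | $84.00 | — | $580.81
5 | $580.81 | $9.00 | $85.00 | — | $504.81
6 | $504.81 | $9.00 | $86.00 | — | $427.81
7 | $427.81 | $9.00 | $88.00 | — | $348.81
8 | $348.81 | $9.00 | $90.00 | — | $267.81
9 | $267.81 | $9.00 | $93.00 | — | $183.81
10 | $183.81 | $9.00 | $97.00 | — | $95.81
11 | $95.81 | $9.00 | $104.81 | — | $0.00
Total paid: $1,021.81

$1,021.81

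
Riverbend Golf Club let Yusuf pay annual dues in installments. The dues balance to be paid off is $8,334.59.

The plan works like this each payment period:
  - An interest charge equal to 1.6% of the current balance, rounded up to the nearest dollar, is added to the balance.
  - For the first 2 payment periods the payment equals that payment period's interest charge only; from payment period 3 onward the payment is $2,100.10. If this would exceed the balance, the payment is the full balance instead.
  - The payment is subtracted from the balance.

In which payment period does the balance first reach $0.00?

# | Opening | Interest | Payment | End bal
1 | $8,334.59 | $134.00 | $134.00 | $8,334.59
2 | $8,334.59 | $134.00 | $134.00 | $8,334.59
3 | $8,334.59 | $134.00 | $2,100.10 | $6,368.49
4 | $6,368.49 | $102.00 | $2,100.10 | $4,370.39
5 | $4,370.39 | $70.00 | $2,100.10 | $2,340.29
6 | $2,340.29 | $38.00 | $2,100.10 | $278.19
7 | $278.19 | $5.00 | $283.19 | $0.00
Balance reaches $0.00 in payment period 7.

7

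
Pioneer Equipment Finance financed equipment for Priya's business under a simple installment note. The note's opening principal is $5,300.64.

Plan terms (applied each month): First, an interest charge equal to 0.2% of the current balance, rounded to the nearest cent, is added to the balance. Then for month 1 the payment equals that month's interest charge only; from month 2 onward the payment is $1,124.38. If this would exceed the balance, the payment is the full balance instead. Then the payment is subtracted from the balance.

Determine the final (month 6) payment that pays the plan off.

$833.80

Month 1: opening $5,300.64; interest $10.60 → $5,311.24; payment $10.60; balance $5,300.64
Month 2: opening $5,300.64; interest $10.60 → $5,311.24; payment $1,124.38; balance $4,186.86
Month 3: opening $4,186.86; interest $8.37 → $4,195.23; payment $1,124.38; balance $3,070.85
Month 4: opening $3,070.85; interest $6.14 → $3,076.99; payment $1,124.38; balance $1,952.61
Month 5: opening $1,952.61; interest $3.91 → $1,956.52; payment $1,124.38; balance $832.14
Month 6: opening $832.14; interest $1.66 → $833.80; payment $833.80; balance $0.00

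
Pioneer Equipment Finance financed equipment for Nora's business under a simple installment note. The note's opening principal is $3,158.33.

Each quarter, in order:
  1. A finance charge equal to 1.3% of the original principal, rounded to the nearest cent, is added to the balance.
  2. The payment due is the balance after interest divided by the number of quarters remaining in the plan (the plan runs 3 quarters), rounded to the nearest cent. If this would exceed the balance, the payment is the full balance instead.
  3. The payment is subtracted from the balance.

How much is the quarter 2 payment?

$1,087.00

Quarter 1: opening $3,158.33; interest $41.06 → $3,199.39; payment $1,066.46; balance $2,132.93
Quarter 2: opening $2,132.93; interest $41.06 → $2,173.99; payment $1,087.00; balance $1,086.99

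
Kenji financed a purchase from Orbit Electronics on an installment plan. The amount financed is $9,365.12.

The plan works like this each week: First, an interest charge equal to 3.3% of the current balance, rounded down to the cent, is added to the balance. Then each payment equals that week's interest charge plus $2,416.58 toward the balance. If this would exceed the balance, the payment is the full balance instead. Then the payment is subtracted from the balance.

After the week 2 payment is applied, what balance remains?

# | Opening | Interest | Payment | End bal
1 | $9,365.12 | $309.04 | $2,725.62 | $6,948.54
2 | $6,948.54 | $229.30 | $2,645.88 | $4,531.96

$4,531.96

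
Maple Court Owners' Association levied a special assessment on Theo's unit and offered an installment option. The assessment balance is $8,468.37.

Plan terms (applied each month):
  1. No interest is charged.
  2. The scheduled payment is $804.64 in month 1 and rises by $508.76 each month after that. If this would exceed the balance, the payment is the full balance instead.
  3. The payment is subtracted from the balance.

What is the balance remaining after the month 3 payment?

# | Opening | Payment | End bal
1 | $8,468.37 | $804.64 | $7,663.73
2 | $7,663.73 | $1,313.40 | $6,350.33
3 | $6,350.33 | $1,822.16 | $4,528.17

$4,528.17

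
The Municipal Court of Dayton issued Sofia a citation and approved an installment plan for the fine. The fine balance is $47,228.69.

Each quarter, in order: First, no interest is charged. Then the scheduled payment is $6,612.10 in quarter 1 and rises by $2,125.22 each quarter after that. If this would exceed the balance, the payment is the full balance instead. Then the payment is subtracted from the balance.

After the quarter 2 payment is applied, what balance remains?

$31,879.27

Quarter 1: $47,228.69 − $6,612.10 → $40,616.59
Quarter 2: $40,616.59 − $8,737.32 → $31,879.27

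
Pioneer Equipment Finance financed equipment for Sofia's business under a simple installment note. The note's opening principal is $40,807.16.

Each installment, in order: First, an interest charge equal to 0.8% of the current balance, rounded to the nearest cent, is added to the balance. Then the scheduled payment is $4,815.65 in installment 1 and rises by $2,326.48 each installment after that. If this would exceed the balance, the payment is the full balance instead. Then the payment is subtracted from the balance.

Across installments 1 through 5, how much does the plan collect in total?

$41,890.56

Installment 1: opening $40,807.16; interest $326.46 → $41,133.62; payment $4,815.65; balance $36,317.97
Installment 2: opening $36,317.97; interest $290.54 → $36,608.51; payment $7,142.13; balance $29,466.38
Installment 3: opening $29,466.38; interest $235.73 → $29,702.11; payment $9,468.61; balance $20,233.50
Installment 4: opening $20,233.50; interest $161.87 → $20,395.37; payment $11,795.09; balance $8,600.28
Installment 5: opening $8,600.28; interest $68.80 → $8,669.08; payment $8,669.08; balance $0.00
Total paid: $41,890.56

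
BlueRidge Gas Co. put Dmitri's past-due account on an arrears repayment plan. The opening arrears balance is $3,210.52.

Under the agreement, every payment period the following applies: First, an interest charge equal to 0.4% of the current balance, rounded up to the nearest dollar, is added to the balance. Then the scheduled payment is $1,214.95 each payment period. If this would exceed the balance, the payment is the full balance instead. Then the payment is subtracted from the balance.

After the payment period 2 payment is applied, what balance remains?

$802.62

Payment period 1: $3,210.52 +$13.00 interest = $3,223.52; pay $1,214.95 → $2,008.57
Payment period 2: $2,008.57 +$9.00 interest = $2,017.57; pay $1,214.95 → $802.62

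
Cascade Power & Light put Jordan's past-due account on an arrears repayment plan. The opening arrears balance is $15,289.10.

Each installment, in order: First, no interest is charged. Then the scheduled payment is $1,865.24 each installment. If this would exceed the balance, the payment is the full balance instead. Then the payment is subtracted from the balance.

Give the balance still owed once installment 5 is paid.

$5,962.90

# | Opening | Payment | End bal
1 | $15,289.10 | $1,865.24 | $13,423.86
2 | $13,423.86 | $1,865.24 | $11,558.62
3 | $11,558.62 | $1,865.24 | $9,693.38
4 | $9,693.38 | $1,865.24 | $7,828.14
5 | $7,828.14 | $1,865.24 | $5,962.90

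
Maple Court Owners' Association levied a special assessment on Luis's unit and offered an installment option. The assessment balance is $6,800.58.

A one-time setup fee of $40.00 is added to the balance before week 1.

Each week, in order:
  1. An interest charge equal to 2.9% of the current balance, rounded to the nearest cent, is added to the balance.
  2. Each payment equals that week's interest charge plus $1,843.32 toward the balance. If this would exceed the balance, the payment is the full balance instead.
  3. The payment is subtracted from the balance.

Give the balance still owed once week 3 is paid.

$1,310.62

Week 1: $6,840.58 +$198.38 interest = $7,038.96; pay $2,041.70 → $4,997.26
Week 2: $4,997.26 +$144.92 interest = $5,142.18; pay $1,988.24 → $3,153.94
Week 3: $3,153.94 +$91.46 interest = $3,245.40; pay $1,934.78 → $1,310.62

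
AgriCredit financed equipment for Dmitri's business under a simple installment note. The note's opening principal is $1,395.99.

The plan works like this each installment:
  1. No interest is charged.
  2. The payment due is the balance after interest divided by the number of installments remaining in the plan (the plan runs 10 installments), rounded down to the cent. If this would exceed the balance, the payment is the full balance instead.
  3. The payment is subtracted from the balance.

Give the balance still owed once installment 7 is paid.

Installment 1: opening $1,395.99; payment $139.59; balance $1,256.40
Installment 2: opening $1,256.40; payment $139.60; balance $1,116.80
Installment 3: opening $1,116.80; payment $139.60; balance $977.20
Installment 4: opening $977.20; payment $139.60; balance $837.60
Installment 5: opening $837.60; payment $139.60; balance $698.00
Installment 6: opening $698.00; payment $139.60; balance $558.40
Installment 7: opening $558.40; payment $139.60; balance $418.80

$418.80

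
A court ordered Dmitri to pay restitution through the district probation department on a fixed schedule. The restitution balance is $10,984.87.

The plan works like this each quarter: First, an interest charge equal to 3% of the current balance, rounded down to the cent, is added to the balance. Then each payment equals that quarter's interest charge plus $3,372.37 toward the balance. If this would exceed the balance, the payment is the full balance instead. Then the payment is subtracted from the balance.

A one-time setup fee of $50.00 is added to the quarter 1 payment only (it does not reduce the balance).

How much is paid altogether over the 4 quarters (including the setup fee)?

Quarter 1: opening $10,984.87; interest $329.54 → $11,314.41; payment $3,701.91 (+ $50.00 fee); balance $7,612.50
Quarter 2: opening $7,612.50; interest $228.37 → $7,840.87; payment $3,600.74; balance $4,240.13
Quarter 3: opening $4,240.13; interest $127.20 → $4,367.33; payment $3,499.57; balance $867.76
Quarter 4: opening $867.76; interest $26.03 → $893.79; payment $893.79; balance $0.00
Total paid: $11,746.01

$11,746.01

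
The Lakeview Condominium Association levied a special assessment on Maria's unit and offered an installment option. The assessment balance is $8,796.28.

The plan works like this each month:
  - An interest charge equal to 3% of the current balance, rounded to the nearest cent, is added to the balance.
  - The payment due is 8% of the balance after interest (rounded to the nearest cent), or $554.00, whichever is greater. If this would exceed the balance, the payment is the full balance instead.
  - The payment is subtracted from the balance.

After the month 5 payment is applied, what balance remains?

Month 1: $8,796.28 +$263.89 interest = $9,060.17; pay $724.81 → $8,335.36
Month 2: $8,335.36 +$250.06 interest = $8,585.42; pay $686.83 → $7,898.59
Month 3: $7,898.59 +$236.96 interest = $8,135.55; pay $650.84 → $7,484.71
Month 4: $7,484.71 +$224.54 interest = $7,709.25; pay $616.74 → $7,092.51
Month 5: $7,092.51 +$212.78 interest = $7,305.29; pay $584.42 → $6,720.87

$6,720.87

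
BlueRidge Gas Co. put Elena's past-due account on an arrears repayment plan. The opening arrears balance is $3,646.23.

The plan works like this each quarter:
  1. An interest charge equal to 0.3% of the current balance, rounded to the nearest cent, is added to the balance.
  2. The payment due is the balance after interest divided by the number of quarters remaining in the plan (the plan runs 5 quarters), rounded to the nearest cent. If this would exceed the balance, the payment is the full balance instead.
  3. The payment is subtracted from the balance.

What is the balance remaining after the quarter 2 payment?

Quarter 1: opening $3,646.23; interest $10.94 → $3,657.17; payment $731.43; balance $2,925.74
Quarter 2: opening $2,925.74; interest $8.78 → $2,934.52; payment $733.63; balance $2,200.89

$2,200.89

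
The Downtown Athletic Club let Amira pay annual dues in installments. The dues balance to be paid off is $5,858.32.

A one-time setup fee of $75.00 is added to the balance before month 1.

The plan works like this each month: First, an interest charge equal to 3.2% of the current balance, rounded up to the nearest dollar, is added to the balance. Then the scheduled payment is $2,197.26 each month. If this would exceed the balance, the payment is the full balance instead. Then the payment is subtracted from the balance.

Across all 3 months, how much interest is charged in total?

$376.00

Month 1: opening $5,933.32; interest $190.00 → $6,123.32; payment $2,197.26; balance $3,926.06
Month 2: opening $3,926.06; interest $126.00 → $4,052.06; payment $2,197.26; balance $1,854.80
Month 3: opening $1,854.80; interest $60.00 → $1,914.80; payment $1,914.80; balance $0.00
Total interest: $190.00 + $126.00 + $60.00 = $376.00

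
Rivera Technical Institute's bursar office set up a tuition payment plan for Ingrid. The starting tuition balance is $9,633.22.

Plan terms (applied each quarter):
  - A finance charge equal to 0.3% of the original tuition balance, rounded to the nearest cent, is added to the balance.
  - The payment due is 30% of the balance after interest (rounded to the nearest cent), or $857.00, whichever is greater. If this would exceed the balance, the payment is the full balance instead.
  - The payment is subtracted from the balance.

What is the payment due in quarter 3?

# | Opening | Interest | Payment | End bal
1 | $9,633.22 | $28.90 | $2,898.64 | $6,763.48
2 | $6,763.48 | $28.90 | $2,037.71 | $4,754.67
3 | $4,754.67 | $28.90 | $1,435.07 | $3,348.50

$1,435.07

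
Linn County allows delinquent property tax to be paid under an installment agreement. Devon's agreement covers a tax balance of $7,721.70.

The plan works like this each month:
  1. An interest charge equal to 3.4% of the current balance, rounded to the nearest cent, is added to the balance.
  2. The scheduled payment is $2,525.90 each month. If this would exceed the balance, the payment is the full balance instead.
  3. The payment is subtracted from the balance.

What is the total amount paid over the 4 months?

Month 1: $7,721.70 +$262.54 interest = $7,984.24; pay $2,525.90 → $5,458.34
Month 2: $5,458.34 +$185.58 interest = $5,643.92; pay $2,525.90 → $3,118.02
Month 3: $3,118.02 +$106.01 interest = $3,224.03; pay $2,525.90 → $698.13
Month 4: $698.13 +$23.74 interest = $721.87; pay $721.87 → $0.00
Total paid: $8,299.57

$8,299.57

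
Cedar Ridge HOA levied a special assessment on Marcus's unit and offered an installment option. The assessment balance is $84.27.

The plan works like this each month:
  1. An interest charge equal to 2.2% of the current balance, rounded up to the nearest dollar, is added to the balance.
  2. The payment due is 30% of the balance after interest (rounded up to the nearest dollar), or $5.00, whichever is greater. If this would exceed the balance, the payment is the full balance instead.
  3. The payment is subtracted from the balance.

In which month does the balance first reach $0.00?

9

Month 1: opening $84.27; interest $2.00 → $86.27; payment $26.00; balance $60.27
Month 2: opening $60.27; interest $2.00 → $62.27; payment $19.00; balance $43.27
Month 3: opening $43.27; interest $1.00 → $44.27; payment $14.00; balance $30.27
Month 4: opening $30.27; interest $1.00 → $31.27; payment $10.00; balance $21.27
Month 5: opening $21.27; interest $1.00 → $22.27; payment $7.00; balance $15.27
Month 6: opening $15.27; interest $1.00 → $16.27; payment $5.00; balance $11.27
Month 7: opening $11.27; interest $1.00 → $12.27; payment $5.00; balance $7.27
Month 8: opening $7.27; interest $1.00 → $8.27; payment $5.00; balance $3.27
Month 9: opening $3.27; interest $1.00 → $4.27; payment $4.27; balance $0.00
Balance reaches $0.00 in month 9.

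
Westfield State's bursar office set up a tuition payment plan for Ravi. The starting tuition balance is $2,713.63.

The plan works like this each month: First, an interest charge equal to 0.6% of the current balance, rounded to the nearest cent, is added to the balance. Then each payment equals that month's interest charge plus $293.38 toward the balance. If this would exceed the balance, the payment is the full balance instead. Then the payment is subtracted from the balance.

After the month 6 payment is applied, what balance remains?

$953.35

Month 1: opening $2,713.63; interest $16.28 → $2,729.91; payment $309.66; balance $2,420.25
Month 2: opening $2,420.25; interest $14.52 → $2,434.77; payment $307.90; balance $2,126.87
Month 3: opening $2,126.87; interest $12.76 → $2,139.63; payment $306.14; balance $1,833.49
Month 4: opening $1,833.49; interest $11.00 → $1,844.49; payment $304.38; balance $1,540.11
Month 5: opening $1,540.11; interest $9.24 → $1,549.35; payment $302.62; balance $1,246.73
Month 6: opening $1,246.73; interest $7.48 → $1,254.21; payment $300.86; balance $953.35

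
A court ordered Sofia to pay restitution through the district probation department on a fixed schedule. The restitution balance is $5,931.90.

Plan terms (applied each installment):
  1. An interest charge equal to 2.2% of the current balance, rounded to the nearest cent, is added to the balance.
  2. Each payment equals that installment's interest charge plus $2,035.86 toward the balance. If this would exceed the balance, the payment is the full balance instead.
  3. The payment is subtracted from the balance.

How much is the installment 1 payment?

$2,166.36

Installment 1: opening $5,931.90; interest $130.50 → $6,062.40; payment $2,166.36; balance $3,896.04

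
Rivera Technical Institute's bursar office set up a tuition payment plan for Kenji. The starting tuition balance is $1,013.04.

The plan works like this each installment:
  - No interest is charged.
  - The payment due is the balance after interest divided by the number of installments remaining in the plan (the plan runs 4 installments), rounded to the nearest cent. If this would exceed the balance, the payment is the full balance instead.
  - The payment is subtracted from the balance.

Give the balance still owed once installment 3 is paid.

Installment 1: opening $1,013.04; payment $253.26; balance $759.78
Installment 2: opening $759.78; payment $253.26; balance $506.52
Installment 3: opening $506.52; payment $253.26; balance $253.26

$253.26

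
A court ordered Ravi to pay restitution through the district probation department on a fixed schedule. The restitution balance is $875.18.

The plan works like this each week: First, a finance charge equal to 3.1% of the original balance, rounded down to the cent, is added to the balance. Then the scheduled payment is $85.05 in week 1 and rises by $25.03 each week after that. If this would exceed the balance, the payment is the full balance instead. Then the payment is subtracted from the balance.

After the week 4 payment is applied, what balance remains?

# | Opening | Interest | Payment | End bal
1 | $875.18 | $27.13 | $85.05 | $817.26
2 | $817.26 | $27.13 | $110.08 | $734.31
3 | $734.31 | $27.13 | $135.11 | $626.33
4 | $626.33 | $27.13 | $160.14 | $493.32

$493.32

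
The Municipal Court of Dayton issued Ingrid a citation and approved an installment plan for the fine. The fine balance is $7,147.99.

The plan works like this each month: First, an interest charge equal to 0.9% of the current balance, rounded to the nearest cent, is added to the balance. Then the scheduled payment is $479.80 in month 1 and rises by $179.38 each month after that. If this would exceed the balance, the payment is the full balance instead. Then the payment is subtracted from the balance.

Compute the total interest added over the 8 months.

$316.63

Month 1: $7,147.99 +$64.33 interest = $7,212.32; pay $479.80 → $6,732.52
Month 2: $6,732.52 +$60.59 interest = $6,793.11; pay $659.18 → $6,133.93
Month 3: $6,133.93 +$55.21 interest = $6,189.14; pay $838.56 → $5,350.58
Month 4: $5,350.58 +$48.16 interest = $5,398.74; pay $1,017.94 → $4,380.80
Month 5: $4,380.80 +$39.43 interest = $4,420.23; pay $1,197.32 → $3,222.91
Month 6: $3,222.91 +$29.01 interest = $3,251.92; pay $1,376.70 → $1,875.22
Month 7: $1,875.22 +$16.88 interest = $1,892.10; pay $1,556.08 → $336.02
Month 8: $336.02 +$3.02 interest = $339.04; pay $339.04 → $0.00
Total interest: $64.33 + $60.59 + $55.21 + $48.16 + $39.43 + $29.01 + $16.88 + $3.02 = $316.63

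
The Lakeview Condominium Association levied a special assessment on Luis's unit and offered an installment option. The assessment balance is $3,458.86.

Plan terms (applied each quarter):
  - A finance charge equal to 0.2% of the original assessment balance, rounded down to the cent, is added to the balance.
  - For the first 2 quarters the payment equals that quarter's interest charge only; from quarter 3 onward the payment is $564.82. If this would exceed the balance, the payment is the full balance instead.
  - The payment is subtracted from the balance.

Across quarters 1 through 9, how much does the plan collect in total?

$3,521.05

Quarter 1: opening $3,458.86; interest $6.91 → $3,465.77; payment $6.91; balance $3,458.86
Quarter 2: opening $3,458.86; interest $6.91 → $3,465.77; payment $6.91; balance $3,458.86
Quarter 3: opening $3,458.86; interest $6.91 → $3,465.77; payment $564.82; balance $2,900.95
Quarter 4: opening $2,900.95; interest $6.91 → $2,907.86; payment $564.82; balance $2,343.04
Quarter 5: opening $2,343.04; interest $6.91 → $2,349.95; payment $564.82; balance $1,785.13
Quarter 6: opening $1,785.13; interest $6.91 → $1,792.04; payment $564.82; balance $1,227.22
Quarter 7: opening $1,227.22; interest $6.91 → $1,234.13; payment $564.82; balance $669.31
Quarter 8: opening $669.31; interest $6.91 → $676.22; payment $564.82; balance $111.40
Quarter 9: opening $111.40; interest $6.91 → $118.31; payment $118.31; balance $0.00
Total paid: $3,521.05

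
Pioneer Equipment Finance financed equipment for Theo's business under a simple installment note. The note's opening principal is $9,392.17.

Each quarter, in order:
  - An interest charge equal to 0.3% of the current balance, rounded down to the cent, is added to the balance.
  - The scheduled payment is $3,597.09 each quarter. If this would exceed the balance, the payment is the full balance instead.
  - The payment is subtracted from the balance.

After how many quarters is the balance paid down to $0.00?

Quarter 1: $9,392.17 +$28.17 interest = $9,420.34; pay $3,597.09 → $5,823.25
Quarter 2: $5,823.25 +$17.46 interest = $5,840.71; pay $3,597.09 → $2,243.62
Quarter 3: $2,243.62 +$6.73 interest = $2,250.35; pay $2,250.35 → $0.00
Balance reaches $0.00 in quarter 3.

3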